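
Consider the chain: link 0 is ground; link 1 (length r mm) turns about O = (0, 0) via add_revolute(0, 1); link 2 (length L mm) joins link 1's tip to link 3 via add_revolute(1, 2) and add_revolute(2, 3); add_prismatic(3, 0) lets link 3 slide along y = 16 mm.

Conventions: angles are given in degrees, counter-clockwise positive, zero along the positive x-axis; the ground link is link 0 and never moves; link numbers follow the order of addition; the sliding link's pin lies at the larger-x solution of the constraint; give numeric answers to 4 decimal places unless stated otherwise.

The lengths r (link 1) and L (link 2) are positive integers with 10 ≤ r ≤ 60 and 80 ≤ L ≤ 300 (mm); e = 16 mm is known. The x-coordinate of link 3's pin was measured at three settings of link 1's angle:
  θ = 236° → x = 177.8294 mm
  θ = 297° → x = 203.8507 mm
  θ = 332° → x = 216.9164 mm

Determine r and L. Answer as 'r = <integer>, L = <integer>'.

constraint per measurement: (x − r cos θ)² + (r sin θ − e)² = L²
subtracting the θ₁ and θ₂ equations cancels the r² and L² terms:
r = (x₁² − x₂²) / (2[(x₁cos θ₁ + e sin θ₁) − (x₂cos θ₂ + e sin θ₂)]) = 26.0001 → r = 26
L² = (x₁ − r cos θ₁)² + (r sin θ₁ − e)² = 38415.9836 → L = 196.0000 → L = 196
check at θ₃=332°: x = 216.9164 (printed 216.9164) ✓

r = 26, L = 196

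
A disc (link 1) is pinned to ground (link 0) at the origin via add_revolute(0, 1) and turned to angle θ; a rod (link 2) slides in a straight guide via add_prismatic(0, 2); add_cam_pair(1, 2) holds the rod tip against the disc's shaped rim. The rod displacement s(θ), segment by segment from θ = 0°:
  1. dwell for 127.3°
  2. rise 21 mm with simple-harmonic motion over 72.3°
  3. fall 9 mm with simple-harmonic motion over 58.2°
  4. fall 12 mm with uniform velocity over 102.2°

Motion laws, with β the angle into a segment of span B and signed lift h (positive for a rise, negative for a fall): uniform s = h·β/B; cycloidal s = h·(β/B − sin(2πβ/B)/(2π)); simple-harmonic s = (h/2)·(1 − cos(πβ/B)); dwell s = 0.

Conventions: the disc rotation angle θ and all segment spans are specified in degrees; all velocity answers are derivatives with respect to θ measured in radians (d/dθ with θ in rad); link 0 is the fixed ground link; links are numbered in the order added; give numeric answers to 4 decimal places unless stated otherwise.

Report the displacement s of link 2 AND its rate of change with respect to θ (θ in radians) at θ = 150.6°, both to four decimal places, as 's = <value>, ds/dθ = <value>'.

segment 1 (0° to 127.3°, dwell): s unchanged at 0.0000
θ = 150.6° falls in segment 2 (127.3° to 199.6°, simple-harmonic, h = 21): β = 150.6 − 127.3 = 23.3°, B = 72.3°; Δs = 21/2·(1 − cos(π·0.3223)) = 4.9371; s = 0.0000 + 4.9371 = 4.9371
velocity in seg [127.3°–199.6°] (simple-harmonic), θ in radians: β = 23.3° = 0.4067 rad, B = 72.3° = 1.2619 rad; ds/dθ = (πh/(2B)) sin(πβ/B) = (π·21/(2·1.2619)) sin(π·0.3223) = 22.170898 mm/rad

s = 4.9371, ds/dθ = 22.1709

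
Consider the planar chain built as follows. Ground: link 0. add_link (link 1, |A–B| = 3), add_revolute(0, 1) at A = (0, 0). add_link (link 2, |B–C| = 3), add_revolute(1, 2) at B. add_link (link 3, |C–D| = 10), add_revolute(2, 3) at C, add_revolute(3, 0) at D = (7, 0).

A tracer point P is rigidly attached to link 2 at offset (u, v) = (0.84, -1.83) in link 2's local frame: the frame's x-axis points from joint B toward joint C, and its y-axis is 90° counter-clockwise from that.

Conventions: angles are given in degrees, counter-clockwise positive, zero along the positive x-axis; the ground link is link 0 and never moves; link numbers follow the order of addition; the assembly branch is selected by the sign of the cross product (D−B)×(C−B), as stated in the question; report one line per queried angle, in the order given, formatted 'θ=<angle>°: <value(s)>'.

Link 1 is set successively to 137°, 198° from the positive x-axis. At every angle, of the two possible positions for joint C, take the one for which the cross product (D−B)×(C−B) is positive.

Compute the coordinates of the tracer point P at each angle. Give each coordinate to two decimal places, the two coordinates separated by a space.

A=(0,0), D=(7.00,0)
θ=137°: B = A + 3.00·(cos137°, sin137°) = (-2.1941, 2.0460)
θ=137°: |BD| = 9.4190
θ=137°: circle(B,3.00) ∩ circle(D,10.00): a=-0.1212, h=2.9976
θ=137°:   candidates: C₊=(-1.6612,4.9983) cross=28.234; C₋=(-2.9635,-0.8537) cross=-28.234
θ=137°:   branch + wants cross > 0 → take C=(-1.6612,4.9983) (cross=28.234)
θ=137°: ex = (C−B)/|BC| = (0.1776,0.9841); ey = (-0.9841,0.1776)
θ=137°: P = B + 0.84·ex + -1.83·ey = (-0.2440,2.5476)
θ=198°: B = A + 3.00·(cos198°, sin198°) = (-2.8532, -0.9271)
θ=198°: |BD| = 9.8967
θ=198°: circle(B,3.00) ∩ circle(D,10.00): a=0.3508, h=2.9794
θ=198°:   candidates: C₊=(-2.7830,2.0721) cross=29.486; C₋=(-2.2248,-3.8605) cross=-29.486
θ=198°:   branch + wants cross > 0 → take C=(-2.7830,2.0721) (cross=29.486)
θ=198°: ex = (C−B)/|BC| = (0.0234,0.9997); ey = (-0.9997,0.0234)
θ=198°: P = B + 0.84·ex + -1.83·ey = (-1.0040,-0.1301)

θ=137°: -0.24 2.55
θ=198°: -1.00 -0.13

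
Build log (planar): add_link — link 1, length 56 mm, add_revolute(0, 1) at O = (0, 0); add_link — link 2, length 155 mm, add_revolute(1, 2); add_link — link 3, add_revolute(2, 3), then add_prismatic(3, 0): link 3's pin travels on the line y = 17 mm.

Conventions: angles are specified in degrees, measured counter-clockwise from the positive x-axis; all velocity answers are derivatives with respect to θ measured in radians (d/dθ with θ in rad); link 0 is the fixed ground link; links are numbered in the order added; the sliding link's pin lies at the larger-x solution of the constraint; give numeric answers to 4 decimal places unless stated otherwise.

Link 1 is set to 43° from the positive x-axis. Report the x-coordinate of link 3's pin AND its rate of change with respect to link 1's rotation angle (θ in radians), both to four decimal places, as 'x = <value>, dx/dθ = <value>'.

geometry: r = 56 mm, L = 155 mm, e = 17 mm
crank pin P = (r cos θ, r sin θ) = (40.955807, 38.191908)
h = r sin θ − e = 38.191908 − 17 = 21.191908
x = r cos θ + √(L² − h²) = 40.955807 + 153.544466 = 194.500273
dx/dθ = −r sin θ − h·r cos θ/√(L² − h²) (θ in radians; h = 21.191908) = -43.844549

x = 194.5003, dx/dθ = -43.8445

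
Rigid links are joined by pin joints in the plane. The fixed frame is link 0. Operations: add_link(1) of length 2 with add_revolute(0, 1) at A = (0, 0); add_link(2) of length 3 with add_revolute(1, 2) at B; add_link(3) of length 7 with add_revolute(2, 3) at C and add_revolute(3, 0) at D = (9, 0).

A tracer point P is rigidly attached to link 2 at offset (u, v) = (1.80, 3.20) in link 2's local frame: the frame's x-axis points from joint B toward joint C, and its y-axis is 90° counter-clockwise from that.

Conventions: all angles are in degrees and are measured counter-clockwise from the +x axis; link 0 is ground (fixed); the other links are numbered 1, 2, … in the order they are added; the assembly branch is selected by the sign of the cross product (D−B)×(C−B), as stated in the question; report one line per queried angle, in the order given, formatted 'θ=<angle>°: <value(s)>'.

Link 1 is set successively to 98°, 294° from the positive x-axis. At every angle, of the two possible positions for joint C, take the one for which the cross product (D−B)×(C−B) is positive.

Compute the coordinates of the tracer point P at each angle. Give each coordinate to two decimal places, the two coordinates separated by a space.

A=(0,0), D=(9.00,0)
θ=98°: B = A + 2.00·(cos98°, sin98°) = (-0.2783, 1.9805)
θ=98°: |BD| = 9.4874
θ=98°: circle(B,3.00) ∩ circle(D,7.00): a=2.6356, h=1.4330
θ=98°:   candidates: C₊=(2.5984,2.8318) cross=13.595; C₋=(2.0001,0.0289) cross=-13.595
θ=98°:   branch + wants cross > 0 → take C=(2.5984,2.8318) (cross=13.595)
θ=98°: ex = (C−B)/|BC| = (0.9589,0.2837); ey = (-0.2837,0.9589)
θ=98°: P = B + 1.80·ex + 3.20·ey = (0.5397,5.5598)
θ=294°: B = A + 2.00·(cos294°, sin294°) = (0.8135, -1.8271)
θ=294°: |BD| = 8.3879
θ=294°: circle(B,3.00) ∩ circle(D,7.00): a=1.8096, h=2.3928
θ=294°:   candidates: C₊=(2.0584,0.9024) cross=20.070; C₋=(3.1008,-3.7682) cross=-20.070
θ=294°:   branch + wants cross > 0 → take C=(2.0584,0.9024) (cross=20.070)
θ=294°: ex = (C−B)/|BC| = (0.4150,0.9098); ey = (-0.9098,0.4150)
θ=294°: P = B + 1.80·ex + 3.20·ey = (-1.3510,1.1385)

θ=98°: 0.54 5.56
θ=294°: -1.35 1.14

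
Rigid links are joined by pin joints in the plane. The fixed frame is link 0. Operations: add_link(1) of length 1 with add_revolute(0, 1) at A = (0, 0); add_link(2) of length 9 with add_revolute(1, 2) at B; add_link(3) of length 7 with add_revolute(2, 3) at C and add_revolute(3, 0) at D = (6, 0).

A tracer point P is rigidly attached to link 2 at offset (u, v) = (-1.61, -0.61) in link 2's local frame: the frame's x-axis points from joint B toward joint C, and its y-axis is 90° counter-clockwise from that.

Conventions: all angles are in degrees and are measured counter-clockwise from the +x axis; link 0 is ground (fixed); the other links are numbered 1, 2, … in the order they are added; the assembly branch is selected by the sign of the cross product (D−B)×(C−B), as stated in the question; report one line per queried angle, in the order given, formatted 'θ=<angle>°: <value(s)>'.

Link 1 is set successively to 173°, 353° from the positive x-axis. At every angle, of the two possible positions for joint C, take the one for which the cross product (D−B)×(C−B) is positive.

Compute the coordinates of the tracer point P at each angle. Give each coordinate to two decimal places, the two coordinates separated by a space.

A=(0,0), D=(6.00,0)
θ=173°: B = A + 1.00·(cos173°, sin173°) = (-0.9925, 0.1219)
θ=173°: |BD| = 6.9936
θ=173°: circle(B,9.00) ∩ circle(D,7.00): a=5.7846, h=6.8948
θ=173°:   candidates: C₊=(4.9113,6.9148) cross=48.220; C₋=(4.6710,-6.8727) cross=-48.220
θ=173°:   branch + wants cross > 0 → take C=(4.9113,6.9148) (cross=48.220)
θ=173°: ex = (C−B)/|BC| = (0.6560,0.7548); ey = (-0.7548,0.6560)
θ=173°: P = B + -1.61·ex + -0.61·ey = (-1.5883,-1.4935)
θ=353°: B = A + 1.00·(cos353°, sin353°) = (0.9925, -0.1219)
θ=353°: |BD| = 5.0089
θ=353°: circle(B,9.00) ∩ circle(D,7.00): a=5.6988, h=6.9659
θ=353°:   candidates: C₊=(6.5201,6.9806) cross=34.892; C₋=(6.8591,-6.9471) cross=-34.892
θ=353°:   branch + wants cross > 0 → take C=(6.5201,6.9806) (cross=34.892)
θ=353°: ex = (C−B)/|BC| = (0.6142,0.7892); ey = (-0.7892,0.6142)
θ=353°: P = B + -1.61·ex + -0.61·ey = (0.4851,-1.7671)

θ=173°: -1.59 -1.49
θ=353°: 0.49 -1.77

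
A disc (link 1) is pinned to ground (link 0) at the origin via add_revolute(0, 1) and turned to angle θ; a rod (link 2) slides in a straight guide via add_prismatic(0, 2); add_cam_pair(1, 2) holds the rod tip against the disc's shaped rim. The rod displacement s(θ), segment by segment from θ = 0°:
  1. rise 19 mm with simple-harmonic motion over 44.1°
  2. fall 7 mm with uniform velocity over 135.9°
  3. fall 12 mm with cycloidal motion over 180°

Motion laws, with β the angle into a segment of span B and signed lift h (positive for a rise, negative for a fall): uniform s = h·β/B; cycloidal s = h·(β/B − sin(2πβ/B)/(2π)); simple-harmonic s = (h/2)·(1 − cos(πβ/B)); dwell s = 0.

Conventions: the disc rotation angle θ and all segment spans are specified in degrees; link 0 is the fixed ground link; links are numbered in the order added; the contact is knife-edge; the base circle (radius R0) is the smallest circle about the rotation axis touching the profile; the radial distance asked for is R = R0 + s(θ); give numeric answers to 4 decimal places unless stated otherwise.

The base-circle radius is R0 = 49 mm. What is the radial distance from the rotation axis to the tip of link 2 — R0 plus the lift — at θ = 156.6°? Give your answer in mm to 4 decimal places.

segment 1 (0° to 44.1°, simple-harmonic, h = 19) is passed completely: s = 0.0000 + (19) = 19.0000
θ = 156.6° falls in segment 2 (44.1° to 180°, uniform, h = -7): β = 156.6 − 44.1 = 112.5°, B = 135.9°; Δs = -7·112.5/135.9 = -5.7947; s = 19.0000 − 5.7947 = 13.2053
R = R0 + s = 49 + 13.2053 = 62.2053

62.2053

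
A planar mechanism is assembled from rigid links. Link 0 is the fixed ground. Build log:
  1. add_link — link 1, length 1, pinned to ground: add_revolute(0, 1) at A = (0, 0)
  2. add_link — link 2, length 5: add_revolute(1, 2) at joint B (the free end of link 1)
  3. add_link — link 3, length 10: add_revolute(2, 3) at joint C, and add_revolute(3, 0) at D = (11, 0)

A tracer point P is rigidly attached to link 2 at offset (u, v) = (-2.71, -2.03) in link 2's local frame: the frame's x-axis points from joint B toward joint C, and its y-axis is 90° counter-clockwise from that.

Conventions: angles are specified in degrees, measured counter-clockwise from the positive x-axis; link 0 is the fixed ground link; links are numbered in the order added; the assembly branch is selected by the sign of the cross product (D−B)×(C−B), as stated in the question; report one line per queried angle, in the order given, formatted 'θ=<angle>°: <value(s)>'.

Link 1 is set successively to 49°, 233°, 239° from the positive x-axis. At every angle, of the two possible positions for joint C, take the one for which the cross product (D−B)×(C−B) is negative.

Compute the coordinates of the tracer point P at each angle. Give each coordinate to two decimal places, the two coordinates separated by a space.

A=(0,0), D=(11.00,0)
θ=49°: B = A + 1.00·(cos49°, sin49°) = (0.6561, 0.7547)
θ=49°: |BD| = 10.3714
θ=49°: circle(B,5.00) ∩ circle(D,10.00): a=1.5700, h=4.7471
θ=49°:   candidates: C₊=(2.5674,5.3750) cross=49.234; C₋=(1.8765,-4.0941) cross=-49.234
θ=49°:   branch - wants cross < 0 → take C=(1.8765,-4.0941) (cross=-49.234)
θ=49°: ex = (C−B)/|BC| = (0.2441,-0.9698); ey = (0.9698,0.2441)
θ=49°: P = B + -2.71·ex + -2.03·ey = (-1.9740,2.8873)
θ=233°: B = A + 1.00·(cos233°, sin233°) = (-0.6018, -0.7986)
θ=233°: |BD| = 11.6293
θ=233°: circle(B,5.00) ∩ circle(D,10.00): a=2.5900, h=4.2769
θ=233°:   candidates: C₊=(1.6884,3.6460) cross=49.737; C₋=(2.2758,-4.8876) cross=-49.737
θ=233°:   branch - wants cross < 0 → take C=(2.2758,-4.8876) (cross=-49.737)
θ=233°: ex = (C−B)/|BC| = (0.5755,-0.8178); ey = (0.8178,0.5755)
θ=233°: P = B + -2.71·ex + -2.03·ey = (-3.8216,0.2493)
θ=239°: B = A + 1.00·(cos239°, sin239°) = (-0.5150, -0.8572)
θ=239°: |BD| = 11.5469
θ=239°: circle(B,5.00) ∩ circle(D,10.00): a=2.5258, h=4.3151
θ=239°:   candidates: C₊=(1.6835,3.6335) cross=49.826; C₋=(2.3241,-4.9729) cross=-49.826
θ=239°:   branch - wants cross < 0 → take C=(2.3241,-4.9729) (cross=-49.826)
θ=239°: ex = (C−B)/|BC| = (0.5678,-0.8231); ey = (0.8231,0.5678)
θ=239°: P = B + -2.71·ex + -2.03·ey = (-3.7249,0.2208)

θ=49°: -1.97 2.89
θ=233°: -3.82 0.25
θ=239°: -3.72 0.22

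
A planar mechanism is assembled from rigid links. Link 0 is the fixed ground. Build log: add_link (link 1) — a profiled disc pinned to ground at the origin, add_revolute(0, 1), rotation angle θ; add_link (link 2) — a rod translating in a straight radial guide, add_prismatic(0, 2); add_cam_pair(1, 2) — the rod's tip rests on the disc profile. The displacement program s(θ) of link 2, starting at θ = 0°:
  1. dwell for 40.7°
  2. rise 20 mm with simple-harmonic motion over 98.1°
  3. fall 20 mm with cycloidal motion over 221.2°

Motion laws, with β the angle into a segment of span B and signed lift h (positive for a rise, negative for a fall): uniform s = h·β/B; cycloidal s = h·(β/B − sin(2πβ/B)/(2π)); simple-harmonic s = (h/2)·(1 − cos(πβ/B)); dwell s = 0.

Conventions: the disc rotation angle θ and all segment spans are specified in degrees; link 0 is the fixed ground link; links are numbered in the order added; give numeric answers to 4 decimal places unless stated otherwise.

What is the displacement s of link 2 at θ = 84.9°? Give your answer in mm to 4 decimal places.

seg 1 [0°–40.7°] dwell: s stays 0.0000
seg 2 [40.7°–138.8°] simple-harmonic, h=20: θ=84.9° here. β=44.2, B=98.1. 20/2·(1 − cos(π·0.4506)) = 8.4531 → s = 8.4531

8.4531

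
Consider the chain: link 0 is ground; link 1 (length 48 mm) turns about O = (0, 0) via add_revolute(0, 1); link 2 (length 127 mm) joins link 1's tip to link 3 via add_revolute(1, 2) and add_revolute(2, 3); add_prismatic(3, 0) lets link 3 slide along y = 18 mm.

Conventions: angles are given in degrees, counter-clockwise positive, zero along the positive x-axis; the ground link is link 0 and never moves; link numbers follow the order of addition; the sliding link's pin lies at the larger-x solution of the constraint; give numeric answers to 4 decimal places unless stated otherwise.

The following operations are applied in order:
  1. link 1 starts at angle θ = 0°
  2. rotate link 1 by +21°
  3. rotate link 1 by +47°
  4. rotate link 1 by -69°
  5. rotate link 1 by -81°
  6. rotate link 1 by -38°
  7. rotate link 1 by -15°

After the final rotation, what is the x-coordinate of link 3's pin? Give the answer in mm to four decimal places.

geometry: r = 48 mm, L = 127 mm, e = 18 mm; θ starts at 0°
rotate link 1 by +21°: θ ← 0° +21° = 21°
rotate link 1 by +47°: θ ← 21° +47° = 68°
rotate link 1 by -69°: θ ← 68° -69° = -1°
rotate link 1 by -81°: θ ← -1° -81° = -82°
rotate link 1 by -38°: θ ← -82° -38° = -120°
rotate link 1 by -15°: θ ← -120° -15° = -135°
crank pin P = (r cos θ, r sin θ) = (-33.941125, -33.941125)
h = r sin θ − e = -33.941125 − 18 = -51.941125
x = r cos θ + √(L² − h²) = -33.941125 + 115.892707 = 81.951581

81.9516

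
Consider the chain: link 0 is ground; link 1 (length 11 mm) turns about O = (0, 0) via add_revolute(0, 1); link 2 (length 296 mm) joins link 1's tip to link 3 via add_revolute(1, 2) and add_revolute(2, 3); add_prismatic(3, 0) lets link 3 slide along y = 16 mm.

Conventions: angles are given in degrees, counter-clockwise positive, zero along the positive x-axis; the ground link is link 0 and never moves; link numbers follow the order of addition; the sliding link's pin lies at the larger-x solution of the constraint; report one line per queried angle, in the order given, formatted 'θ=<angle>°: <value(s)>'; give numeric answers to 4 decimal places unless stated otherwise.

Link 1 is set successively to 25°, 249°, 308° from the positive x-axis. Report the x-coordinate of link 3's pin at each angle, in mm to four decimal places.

geometry: r = 11 mm, L = 296 mm, e = 16 mm
θ=25°: crank pin P = (r cos θ, r sin θ) = (9.969386, 4.648801)
θ=25°: h = r sin θ − e = 4.648801 − 16 = -11.351199
θ=25°: x = r cos θ + √(L² − h²) = 9.969386 + 295.782268 = 305.751654
θ=249°: crank pin P = (r cos θ, r sin θ) = (-3.942047, -10.269385)
θ=249°: h = r sin θ − e = -10.269385 − 16 = -26.269385
θ=249°: x = r cos θ + √(L² − h²) = -3.942047 + 294.832019 = 290.889972
θ=308°: crank pin P = (r cos θ, r sin θ) = (6.772276, -8.668118)
θ=308°: h = r sin θ − e = -8.668118 − 16 = -24.668118
θ=308°: x = r cos θ + √(L² − h²) = 6.772276 + 294.970310 = 301.742586

θ=25°: 305.7517
θ=249°: 290.8900
θ=308°: 301.7426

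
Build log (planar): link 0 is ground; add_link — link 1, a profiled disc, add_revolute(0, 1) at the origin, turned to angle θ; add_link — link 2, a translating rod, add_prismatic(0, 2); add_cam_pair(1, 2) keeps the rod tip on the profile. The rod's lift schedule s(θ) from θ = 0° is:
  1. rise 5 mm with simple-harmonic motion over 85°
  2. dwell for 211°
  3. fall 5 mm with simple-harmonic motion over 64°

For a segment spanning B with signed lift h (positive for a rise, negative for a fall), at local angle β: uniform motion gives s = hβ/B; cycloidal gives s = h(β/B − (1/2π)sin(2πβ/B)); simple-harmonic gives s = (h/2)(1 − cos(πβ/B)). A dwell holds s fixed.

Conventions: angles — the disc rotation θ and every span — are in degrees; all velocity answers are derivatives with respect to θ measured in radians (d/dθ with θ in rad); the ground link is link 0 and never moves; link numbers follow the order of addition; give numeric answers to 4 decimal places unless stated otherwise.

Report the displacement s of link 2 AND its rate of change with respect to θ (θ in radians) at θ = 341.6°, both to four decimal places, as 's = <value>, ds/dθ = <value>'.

seg 1 [0°–85°] simple-harmonic, h=5: full span → s += 5 → s = 5.0000
seg 2 [85°–296°] dwell: s stays 5.0000
seg 3 [296°–360°] simple-harmonic, h=-5: θ=341.6° here. β=45.6, B=64. -5/2·(1 − cos(π·0.7125)) = -4.0477 → s = 0.9523
velocity in seg [296°–360°] (simple-harmonic), θ in radians: β = 45.6° = 0.7959 rad, B = 64° = 1.1170 rad; ds/dθ = (πh/(2B)) sin(πβ/B) = (π·(-5)/(2·1.1170)) sin(π·0.7125) = -5.521760 mm/rad

s = 0.9523, ds/dθ = -5.5218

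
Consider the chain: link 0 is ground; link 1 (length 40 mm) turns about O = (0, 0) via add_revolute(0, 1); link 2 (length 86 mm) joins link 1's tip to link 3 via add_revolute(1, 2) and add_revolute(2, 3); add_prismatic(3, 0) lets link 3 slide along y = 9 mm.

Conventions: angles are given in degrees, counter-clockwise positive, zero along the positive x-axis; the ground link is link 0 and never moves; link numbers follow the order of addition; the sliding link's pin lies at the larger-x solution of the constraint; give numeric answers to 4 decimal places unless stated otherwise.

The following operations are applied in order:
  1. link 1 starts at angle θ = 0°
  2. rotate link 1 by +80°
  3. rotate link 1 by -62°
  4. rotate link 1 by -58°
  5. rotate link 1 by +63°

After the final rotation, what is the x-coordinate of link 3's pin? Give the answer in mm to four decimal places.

geometry: r = 40 mm, L = 86 mm, e = 9 mm; θ starts at 0°
rotate link 1 by +80°: θ ← 0° +80° = 80°
rotate link 1 by -62°: θ ← 80° -62° = 18°
rotate link 1 by -58°: θ ← 18° -58° = -40°
rotate link 1 by +63°: θ ← -40° +63° = 23°
crank pin P = (r cos θ, r sin θ) = (36.820194, 15.629245)
h = r sin θ − e = 15.629245 − 9 = 6.629245
x = r cos θ + √(L² − h²) = 36.820194 + 85.744114 = 122.564308

122.5643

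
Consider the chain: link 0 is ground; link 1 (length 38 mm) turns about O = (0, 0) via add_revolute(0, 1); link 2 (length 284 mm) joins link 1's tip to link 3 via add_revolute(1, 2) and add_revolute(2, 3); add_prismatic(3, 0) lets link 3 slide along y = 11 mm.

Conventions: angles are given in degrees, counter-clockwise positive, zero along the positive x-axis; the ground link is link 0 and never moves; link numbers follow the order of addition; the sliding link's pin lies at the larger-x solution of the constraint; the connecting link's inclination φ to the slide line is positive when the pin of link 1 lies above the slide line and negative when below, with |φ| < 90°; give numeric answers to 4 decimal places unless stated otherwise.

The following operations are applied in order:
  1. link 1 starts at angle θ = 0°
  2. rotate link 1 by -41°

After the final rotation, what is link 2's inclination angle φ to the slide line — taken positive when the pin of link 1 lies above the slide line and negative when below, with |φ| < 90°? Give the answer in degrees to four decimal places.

geometry: r = 38 mm, L = 284 mm, e = 11 mm; θ starts at 0°
rotate link 1 by -41°: θ ← 0° -41° = -41°
h = r sin θ − e = -24.930243 − 11 = -35.930243
sin φ = h / L = -35.930243 / 284 = -0.12651494
φ = arcsin(-0.12651494) = -7.268250°

-7.2683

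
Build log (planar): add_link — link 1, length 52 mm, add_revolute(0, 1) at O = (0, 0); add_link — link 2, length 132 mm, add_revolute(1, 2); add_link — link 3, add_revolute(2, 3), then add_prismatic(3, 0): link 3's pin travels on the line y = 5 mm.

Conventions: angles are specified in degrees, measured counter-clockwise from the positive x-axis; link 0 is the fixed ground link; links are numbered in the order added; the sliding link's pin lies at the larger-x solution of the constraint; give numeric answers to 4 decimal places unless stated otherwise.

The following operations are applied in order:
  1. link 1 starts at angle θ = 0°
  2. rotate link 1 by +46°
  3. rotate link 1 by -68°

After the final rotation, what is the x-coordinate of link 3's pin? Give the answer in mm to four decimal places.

geometry: r = 52 mm, L = 132 mm, e = 5 mm; θ starts at 0°
rotate link 1 by +46°: θ ← 0° +46° = 46°
rotate link 1 by -68°: θ ← 46° -68° = -22°
crank pin P = (r cos θ, r sin θ) = (48.213560, -19.479543)
h = r sin θ − e = -19.479543 − 5 = -24.479543
x = r cos θ + √(L² − h²) = 48.213560 + 129.710262 = 177.923822

177.9238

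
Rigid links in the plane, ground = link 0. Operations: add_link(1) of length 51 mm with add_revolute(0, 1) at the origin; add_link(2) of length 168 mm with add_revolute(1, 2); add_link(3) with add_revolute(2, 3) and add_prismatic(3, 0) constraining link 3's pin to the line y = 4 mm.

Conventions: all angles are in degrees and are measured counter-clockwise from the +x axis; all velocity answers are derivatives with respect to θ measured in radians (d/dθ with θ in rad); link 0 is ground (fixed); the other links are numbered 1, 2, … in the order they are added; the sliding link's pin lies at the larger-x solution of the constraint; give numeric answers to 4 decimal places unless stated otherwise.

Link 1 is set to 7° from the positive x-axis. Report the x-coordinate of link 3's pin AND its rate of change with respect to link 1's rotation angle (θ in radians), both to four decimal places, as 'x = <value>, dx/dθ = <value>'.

geometry: r = 51 mm, L = 168 mm, e = 4 mm
crank pin P = (r cos θ, r sin θ) = (50.619854, 6.215337)
h = r sin θ − e = 6.215337 − 4 = 2.215337
x = r cos θ + √(L² − h²) = 50.619854 + 167.985393 = 218.605247
dx/dθ = −r sin θ − h·r cos θ/√(L² − h²) (θ in radians; h = 2.215337) = -6.882895

x = 218.6052, dx/dθ = -6.8829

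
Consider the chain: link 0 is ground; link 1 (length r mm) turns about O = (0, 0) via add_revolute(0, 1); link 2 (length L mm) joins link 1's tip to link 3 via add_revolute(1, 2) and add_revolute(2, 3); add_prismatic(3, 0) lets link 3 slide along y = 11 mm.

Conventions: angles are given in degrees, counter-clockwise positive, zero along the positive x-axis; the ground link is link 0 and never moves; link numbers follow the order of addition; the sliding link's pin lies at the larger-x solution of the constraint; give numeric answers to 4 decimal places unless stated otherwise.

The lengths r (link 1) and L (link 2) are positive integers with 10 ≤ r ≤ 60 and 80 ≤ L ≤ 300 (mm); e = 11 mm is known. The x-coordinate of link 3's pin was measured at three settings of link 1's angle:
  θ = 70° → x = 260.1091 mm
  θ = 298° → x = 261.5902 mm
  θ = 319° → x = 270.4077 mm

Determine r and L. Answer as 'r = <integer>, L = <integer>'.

constraint per measurement: (x − r cos θ)² + (r sin θ − e)² = L²
subtracting the θ₁ and θ₂ equations cancels the r² and L² terms:
r = (x₁² − x₂²) / (2[(x₁cos θ₁ + e sin θ₁) − (x₂cos θ₂ + e sin θ₂)]) = 28.0009 → r = 28
L² = (x₁ − r cos θ₁)² + (r sin θ₁ − e)² = 63000.9904 → L = 251.0000 → L = 251
check at θ₃=319°: x = 270.4077 (printed 270.4077) ✓

r = 28, L = 251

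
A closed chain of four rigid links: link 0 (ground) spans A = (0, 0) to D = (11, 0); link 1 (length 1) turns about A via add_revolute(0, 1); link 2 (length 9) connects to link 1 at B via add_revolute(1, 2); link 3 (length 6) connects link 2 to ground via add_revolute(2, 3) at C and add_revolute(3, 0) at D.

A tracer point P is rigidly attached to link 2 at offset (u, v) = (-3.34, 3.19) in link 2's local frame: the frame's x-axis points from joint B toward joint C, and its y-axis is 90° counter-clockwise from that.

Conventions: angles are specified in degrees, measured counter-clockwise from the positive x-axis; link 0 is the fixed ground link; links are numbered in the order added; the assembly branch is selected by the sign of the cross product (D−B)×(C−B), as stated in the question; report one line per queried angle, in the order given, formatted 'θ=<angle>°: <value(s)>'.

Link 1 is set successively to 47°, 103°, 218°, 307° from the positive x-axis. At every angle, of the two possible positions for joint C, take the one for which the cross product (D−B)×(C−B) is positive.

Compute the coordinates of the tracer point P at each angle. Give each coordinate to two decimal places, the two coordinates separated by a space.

A=(0,0), D=(11.00,0)
θ=47°: B = A + 1.00·(cos47°, sin47°) = (0.6820, 0.7314)
θ=47°: |BD| = 10.3439
θ=47°: circle(B,9.00) ∩ circle(D,6.00): a=7.3471, h=5.1980
θ=47°:   candidates: C₊=(8.3783,5.3969) cross=53.768; C₋=(7.6432,-4.9731) cross=-53.768
θ=47°:   branch + wants cross > 0 → take C=(8.3783,5.3969) (cross=53.768)
θ=47°: ex = (C−B)/|BC| = (0.8551,0.5184); ey = (-0.5184,0.8551)
θ=47°: P = B + -3.34·ex + 3.19·ey = (-3.8279,1.7278)
θ=103°: B = A + 1.00·(cos103°, sin103°) = (-0.2250, 0.9744)
θ=103°: |BD| = 11.2672
θ=103°: circle(B,9.00) ∩ circle(D,6.00): a=7.6305, h=4.7723
θ=103°:   candidates: C₊=(7.7897,5.0689) cross=53.770; C₋=(6.9643,-4.4399) cross=-53.770
θ=103°:   branch + wants cross > 0 → take C=(7.7897,5.0689) (cross=53.770)
θ=103°: ex = (C−B)/|BC| = (0.8905,0.4550); ey = (-0.4550,0.8905)
θ=103°: P = B + -3.34·ex + 3.19·ey = (-4.6506,2.2956)
θ=218°: B = A + 1.00·(cos218°, sin218°) = (-0.7880, -0.6157)
θ=218°: |BD| = 11.8041
θ=218°: circle(B,9.00) ∩ circle(D,6.00): a=7.8082, h=4.4758
θ=218°:   candidates: C₊=(6.7761,4.2613) cross=52.833; C₋=(7.2430,-4.6781) cross=-52.833
θ=218°:   branch + wants cross > 0 → take C=(6.7761,4.2613) (cross=52.833)
θ=218°: ex = (C−B)/|BC| = (0.8405,0.5419); ey = (-0.5419,0.8405)
θ=218°: P = B + -3.34·ex + 3.19·ey = (-5.3237,0.2555)
θ=307°: B = A + 1.00·(cos307°, sin307°) = (0.6018, -0.7986)
θ=307°: |BD| = 10.4288
θ=307°: circle(B,9.00) ∩ circle(D,6.00): a=7.3719, h=5.1629
θ=307°:   candidates: C₊=(7.5567,4.9136) cross=53.843; C₋=(8.3474,-5.3818) cross=-53.843
θ=307°:   branch + wants cross > 0 → take C=(7.5567,4.9136) (cross=53.843)
θ=307°: ex = (C−B)/|BC| = (0.7728,0.6347); ey = (-0.6347,0.7728)
θ=307°: P = B + -3.34·ex + 3.19·ey = (-4.0039,-0.4534)

θ=47°: -3.83 1.73
θ=103°: -4.65 2.30
θ=218°: -5.32 0.26
θ=307°: -4.00 -0.45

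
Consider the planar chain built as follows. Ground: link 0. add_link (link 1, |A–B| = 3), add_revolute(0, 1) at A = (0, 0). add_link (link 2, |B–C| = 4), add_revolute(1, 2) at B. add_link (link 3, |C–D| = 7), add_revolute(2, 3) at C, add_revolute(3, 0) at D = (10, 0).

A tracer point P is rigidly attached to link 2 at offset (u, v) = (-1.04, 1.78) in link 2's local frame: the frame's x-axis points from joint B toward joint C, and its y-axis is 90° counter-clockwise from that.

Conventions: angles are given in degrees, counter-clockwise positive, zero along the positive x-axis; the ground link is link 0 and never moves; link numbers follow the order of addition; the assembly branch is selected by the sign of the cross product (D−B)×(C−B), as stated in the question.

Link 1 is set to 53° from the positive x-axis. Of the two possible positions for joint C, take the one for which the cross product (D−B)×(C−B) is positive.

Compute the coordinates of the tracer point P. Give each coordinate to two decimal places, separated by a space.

A=(0,0), D=(10.00,0)
B = A + 3.00·(cos53°, sin53°) = (1.8054, 2.3959)
|BD| = 8.5376
circle(B,4.00) ∩ circle(D,7.00): a=2.3362, h=3.2469
  candidates: C₊=(4.9589,4.8567) cross=27.721; C₋=(3.1366,-1.3761) cross=-27.721
  branch + wants cross > 0 → take C=(4.9589,4.8567) (cross=27.721)
ex = (C−B)/|BC| = (0.7884,0.6152); ey = (-0.6152,0.7884)
P = B + -1.04·ex + 1.78·ey = (-0.1095,3.1594)

-0.11 3.16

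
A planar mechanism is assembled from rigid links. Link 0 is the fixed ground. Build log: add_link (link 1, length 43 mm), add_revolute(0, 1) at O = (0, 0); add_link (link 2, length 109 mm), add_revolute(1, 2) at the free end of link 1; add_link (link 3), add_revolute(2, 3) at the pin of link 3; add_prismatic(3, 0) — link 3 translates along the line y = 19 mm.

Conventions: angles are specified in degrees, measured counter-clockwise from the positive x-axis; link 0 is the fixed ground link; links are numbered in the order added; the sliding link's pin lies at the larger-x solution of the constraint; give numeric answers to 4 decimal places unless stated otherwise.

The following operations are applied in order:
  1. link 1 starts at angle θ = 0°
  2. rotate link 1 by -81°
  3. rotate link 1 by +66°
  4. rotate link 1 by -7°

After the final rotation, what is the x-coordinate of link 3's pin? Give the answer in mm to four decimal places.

geometry: r = 43 mm, L = 109 mm, e = 19 mm; θ starts at 0°
rotate link 1 by -81°: θ ← 0° -81° = -81°
rotate link 1 by +66°: θ ← -81° +66° = -15°
rotate link 1 by -7°: θ ← -15° -7° = -22°
crank pin P = (r cos θ, r sin θ) = (39.868906, -16.108084)
h = r sin θ − e = -16.108084 − 19 = -35.108084
x = r cos θ + √(L² − h²) = 39.868906 + 103.191194 = 143.060100

143.0601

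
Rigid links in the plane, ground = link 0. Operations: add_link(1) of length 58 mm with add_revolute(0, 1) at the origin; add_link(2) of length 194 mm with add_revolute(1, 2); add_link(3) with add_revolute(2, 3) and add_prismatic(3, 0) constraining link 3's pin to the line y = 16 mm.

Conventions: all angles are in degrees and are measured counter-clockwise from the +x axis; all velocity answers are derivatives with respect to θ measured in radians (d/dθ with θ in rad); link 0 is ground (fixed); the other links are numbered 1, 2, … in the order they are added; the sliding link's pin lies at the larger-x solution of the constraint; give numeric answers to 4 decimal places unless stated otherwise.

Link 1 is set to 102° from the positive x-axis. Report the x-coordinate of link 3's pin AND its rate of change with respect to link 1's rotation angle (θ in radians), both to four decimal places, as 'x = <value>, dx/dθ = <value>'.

geometry: r = 58 mm, L = 194 mm, e = 16 mm
crank pin P = (r cos θ, r sin θ) = (-12.058878, 56.732561)
h = r sin θ − e = 56.732561 − 16 = 40.732561
x = r cos θ + √(L² − h²) = -12.058878 + 189.675667 = 177.616788
dx/dθ = −r sin θ − h·r cos θ/√(L² − h²) (θ in radians; h = 40.732561) = -54.142935

x = 177.6168, dx/dθ = -54.1429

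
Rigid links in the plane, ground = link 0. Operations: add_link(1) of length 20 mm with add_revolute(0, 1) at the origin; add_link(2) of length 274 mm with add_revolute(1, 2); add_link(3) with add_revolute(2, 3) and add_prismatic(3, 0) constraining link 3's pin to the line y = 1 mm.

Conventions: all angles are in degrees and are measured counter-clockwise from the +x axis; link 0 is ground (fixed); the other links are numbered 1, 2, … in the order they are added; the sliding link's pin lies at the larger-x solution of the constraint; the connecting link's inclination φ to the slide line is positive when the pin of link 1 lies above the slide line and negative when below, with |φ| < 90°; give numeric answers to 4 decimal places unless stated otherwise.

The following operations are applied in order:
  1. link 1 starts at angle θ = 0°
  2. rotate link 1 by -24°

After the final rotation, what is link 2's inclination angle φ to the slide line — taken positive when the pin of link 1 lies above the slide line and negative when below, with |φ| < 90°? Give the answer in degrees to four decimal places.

geometry: r = 20 mm, L = 274 mm, e = 1 mm; θ starts at 0°
rotate link 1 by -24°: θ ← 0° -24° = -24°
h = r sin θ − e = -8.134733 − 1 = -9.134733
sin φ = h / L = -9.134733 / 274 = -0.03333844
φ = arcsin(-0.03333844) = -1.910506°

-1.9105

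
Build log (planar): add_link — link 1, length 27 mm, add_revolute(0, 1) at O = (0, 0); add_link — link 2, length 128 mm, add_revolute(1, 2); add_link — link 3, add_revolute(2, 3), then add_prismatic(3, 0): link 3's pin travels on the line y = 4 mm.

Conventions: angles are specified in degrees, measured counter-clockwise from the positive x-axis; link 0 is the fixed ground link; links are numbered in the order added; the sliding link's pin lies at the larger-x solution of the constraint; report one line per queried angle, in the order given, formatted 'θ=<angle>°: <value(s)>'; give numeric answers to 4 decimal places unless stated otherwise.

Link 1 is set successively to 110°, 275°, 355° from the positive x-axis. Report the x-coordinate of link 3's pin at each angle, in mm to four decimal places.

geometry: r = 27 mm, L = 128 mm, e = 4 mm
θ=110°: crank pin P = (r cos θ, r sin θ) = (-9.234544, 25.371701)
θ=110°: h = r sin θ − e = 25.371701 − 4 = 21.371701
θ=110°: x = r cos θ + √(L² − h²) = -9.234544 + 126.203211 = 116.968667
θ=275°: crank pin P = (r cos θ, r sin θ) = (2.353205, -26.897257)
θ=275°: h = r sin θ − e = -26.897257 − 4 = -30.897257
θ=275°: x = r cos θ + √(L² − h²) = 2.353205 + 124.214973 = 126.568178
θ=355°: crank pin P = (r cos θ, r sin θ) = (26.897257, -2.353205)
θ=355°: h = r sin θ − e = -2.353205 − 4 = -6.353205
θ=355°: x = r cos θ + √(L² − h²) = 26.897257 + 127.842234 = 154.739491

θ=110°: 116.9687
θ=275°: 126.5682
θ=355°: 154.7395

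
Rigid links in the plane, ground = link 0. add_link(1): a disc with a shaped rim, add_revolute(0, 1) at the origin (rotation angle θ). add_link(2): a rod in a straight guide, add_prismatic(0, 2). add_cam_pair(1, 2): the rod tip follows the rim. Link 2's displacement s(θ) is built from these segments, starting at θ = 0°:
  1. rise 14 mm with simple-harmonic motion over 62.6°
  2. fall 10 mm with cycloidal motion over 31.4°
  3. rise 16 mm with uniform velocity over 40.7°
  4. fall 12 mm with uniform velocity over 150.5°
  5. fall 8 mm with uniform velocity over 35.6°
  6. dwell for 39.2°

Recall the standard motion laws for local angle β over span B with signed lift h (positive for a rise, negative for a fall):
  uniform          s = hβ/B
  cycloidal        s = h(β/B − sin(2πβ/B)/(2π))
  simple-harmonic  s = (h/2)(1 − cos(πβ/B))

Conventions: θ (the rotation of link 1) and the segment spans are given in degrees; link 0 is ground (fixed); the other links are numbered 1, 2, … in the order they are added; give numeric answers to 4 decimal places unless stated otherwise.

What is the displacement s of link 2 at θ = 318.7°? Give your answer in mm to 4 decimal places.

segment 1 (0° to 62.6°, simple-harmonic, h = 14) is passed completely: s = 0.0000 + (14) = 14.0000
segment 2 (62.6° to 94°, cycloidal, h = -10) is passed completely: s = 14.0000 + (-10) = 4.0000
segment 3 (94° to 134.7°, uniform, h = 16) is passed completely: s = 4.0000 + (16) = 20.0000
segment 4 (134.7° to 285.2°, uniform, h = -12) is passed completely: s = 20.0000 + (-12) = 8.0000
θ = 318.7° falls in segment 5 (285.2° to 320.8°, uniform, h = -8): β = 318.7 − 285.2 = 33.5°, B = 35.6°; Δs = -8·33.5/35.6 = -7.5281; s = 8.0000 − 7.5281 = 0.4719

0.4719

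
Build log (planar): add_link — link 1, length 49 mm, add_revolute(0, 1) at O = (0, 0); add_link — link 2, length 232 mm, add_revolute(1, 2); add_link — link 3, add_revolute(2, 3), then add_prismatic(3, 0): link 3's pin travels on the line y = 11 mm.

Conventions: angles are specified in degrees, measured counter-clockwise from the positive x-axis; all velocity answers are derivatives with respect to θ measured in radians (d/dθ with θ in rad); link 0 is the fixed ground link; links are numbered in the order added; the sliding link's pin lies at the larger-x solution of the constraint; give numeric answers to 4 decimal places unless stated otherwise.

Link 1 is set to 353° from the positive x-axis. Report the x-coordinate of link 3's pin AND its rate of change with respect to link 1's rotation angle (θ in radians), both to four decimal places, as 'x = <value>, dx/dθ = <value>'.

geometry: r = 49 mm, L = 232 mm, e = 11 mm
crank pin P = (r cos θ, r sin θ) = (48.634761, -5.971598)
h = r sin θ − e = -5.971598 − 11 = -16.971598
x = r cos θ + √(L² − h²) = 48.634761 + 231.378402 = 280.013163
dx/dθ = −r sin θ − h·r cos θ/√(L² − h²) (θ in radians; h = -16.971598) = 9.538956

x = 280.0132, dx/dθ = 9.5390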